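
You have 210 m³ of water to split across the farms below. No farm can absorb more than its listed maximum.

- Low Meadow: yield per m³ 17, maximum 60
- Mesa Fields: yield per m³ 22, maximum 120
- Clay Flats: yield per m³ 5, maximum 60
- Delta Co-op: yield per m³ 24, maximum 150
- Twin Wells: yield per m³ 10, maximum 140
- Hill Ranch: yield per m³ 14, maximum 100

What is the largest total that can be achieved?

4920

Order the farms by yield per m³: Delta Co-op 24 > Mesa Fields 22 > Low Meadow 17 > Hill Ranch 14 > Twin Wells 10 > Clay Flats 5.
Delta Co-op: +150 to 150 (cap) — 60 left.
Mesa Fields has room for 120 but only 60 remain, so it gets 60.
Total = 22×60 + 24×150 = 4920.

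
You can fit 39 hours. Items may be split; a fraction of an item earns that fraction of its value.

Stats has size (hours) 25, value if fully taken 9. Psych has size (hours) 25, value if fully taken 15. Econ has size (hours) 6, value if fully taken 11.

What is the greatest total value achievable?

28.88

Best value per unit of size first: Econ 11/6≈1.83, Psych 15/25≈0.6, Stats 9/25≈0.36.
All 6 hours of Econ fit (value 11) → 33 remain.
Take all of Psych (25 hours, value 15) → 8 hours left.
8 hours left: a 8/25 share of Stats gives 9×8/25 = 2.88.
Total value = 28.88.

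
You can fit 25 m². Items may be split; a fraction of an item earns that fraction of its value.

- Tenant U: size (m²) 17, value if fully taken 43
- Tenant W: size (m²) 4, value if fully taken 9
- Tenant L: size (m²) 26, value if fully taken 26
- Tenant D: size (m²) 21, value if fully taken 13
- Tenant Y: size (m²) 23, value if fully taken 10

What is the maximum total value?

Sort by value density: Tenant U 43/17≈2.53, Tenant W 9/4≈2.25, Tenant L 26/26≈1, Tenant D 13/21≈0.619, Tenant Y 10/23≈0.435.
All 17 m² of Tenant U fit (value 43) — 8 remain.
Take all of Tenant W (4 m², value 9) — 4 m² left.
Only 4 m² remain; take 4/26 of Tenant L for value 26×4/26 = 4.
Total value = 56.

56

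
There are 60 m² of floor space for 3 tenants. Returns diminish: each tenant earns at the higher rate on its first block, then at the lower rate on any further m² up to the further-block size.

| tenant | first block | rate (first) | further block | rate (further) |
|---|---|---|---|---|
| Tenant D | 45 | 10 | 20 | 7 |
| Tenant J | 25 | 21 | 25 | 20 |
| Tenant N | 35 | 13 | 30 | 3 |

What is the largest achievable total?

Treat each block as its own option and order by rate: Tenant J/tier1 21 > Tenant J/tier2 20 > Tenant N/tier1 13 > Tenant D/tier1 10 > Tenant D/tier2 7 > Tenant N/tier2 3.
Tenant J/tier1 (21): +25 — 35 left.
Fill Tenant J tier2 block (25 at 20) — 10 left.
10 remain; put them into Tenant N tier1 at 13.
Total = 21×25 + 20×25 + 13×10 = 1155.

1155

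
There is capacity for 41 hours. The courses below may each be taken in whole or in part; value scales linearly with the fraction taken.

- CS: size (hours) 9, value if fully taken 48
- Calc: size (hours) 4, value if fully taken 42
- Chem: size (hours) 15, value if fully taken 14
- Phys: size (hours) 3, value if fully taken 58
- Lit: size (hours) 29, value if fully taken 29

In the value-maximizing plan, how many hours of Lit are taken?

Best value per unit of size first: Phys 58/3≈19.3, Calc 42/4≈10.5, CS 48/9≈5.33, Lit 29/29≈1, Chem 14/15≈0.933.
Phys: take in full, 3 hours for value 58 — 38 left.
Calc: take in full, 4 hours for value 42 — 34 left.
All 9 hours of CS fit (value 48) — 25 remain.
25 hours left: a 25/29 share of Lit gives 29×25/29 = 25.

25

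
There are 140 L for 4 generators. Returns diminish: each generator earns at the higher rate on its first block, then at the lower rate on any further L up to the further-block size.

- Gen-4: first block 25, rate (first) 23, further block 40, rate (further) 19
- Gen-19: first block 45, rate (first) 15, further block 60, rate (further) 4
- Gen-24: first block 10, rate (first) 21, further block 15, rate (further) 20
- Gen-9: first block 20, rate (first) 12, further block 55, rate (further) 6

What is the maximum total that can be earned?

2580

Treat each block as its own option and order by rate: Gen-4/T1 23 > Gen-24/T1 21 > Gen-24/T2 20 > Gen-4/T2 19 > Gen-19/T1 15 > Gen-9/T1 12 > Gen-9/T2 6 > Gen-19/T2 4.
Gen-4 T1 at 23: fill all 25 — 115 left.
Fill Gen-24 T1 block (10 at 21) — 105 left.
Gen-24/T2 (20): +15 — 90 left.
Gen-4/T2 (19): +40 — 50 left.
Gen-19 T1 at 15: fill all 45 — 5 left.
Gen-9 T1 at 12: only 5 left, fill 5.
Total = 23×25 + 21×10 + 20×15 + 19×40 + 15×45 + 12×5 = 2580.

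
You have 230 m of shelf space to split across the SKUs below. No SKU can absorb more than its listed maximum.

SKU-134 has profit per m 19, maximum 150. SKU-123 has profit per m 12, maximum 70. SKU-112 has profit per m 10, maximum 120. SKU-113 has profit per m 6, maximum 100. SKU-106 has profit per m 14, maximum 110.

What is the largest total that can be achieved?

3970

Rank by profit per m: SKU-134 19 > SKU-106 14 > SKU-123 12 > SKU-112 10 > SKU-113 6.
SKU-134: +150 to 150 (cap) → 80 left.
SKU-106: +80 (room for 110) → 80. Pool exhausted.
Total = 19×150 + 14×80 = 3970.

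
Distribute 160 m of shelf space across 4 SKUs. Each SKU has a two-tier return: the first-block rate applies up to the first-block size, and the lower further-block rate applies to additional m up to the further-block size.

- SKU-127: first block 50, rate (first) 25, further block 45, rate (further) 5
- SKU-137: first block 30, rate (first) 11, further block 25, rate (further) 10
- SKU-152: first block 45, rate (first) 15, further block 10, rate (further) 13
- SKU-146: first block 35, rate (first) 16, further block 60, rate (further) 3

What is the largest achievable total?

Rank every tier by rate: SKU-127/first 25 > SKU-146/first 16 > SKU-152/first 15 > SKU-152/second 13 > SKU-137/first 11 > SKU-137/second 10 > SKU-127/second 5 > SKU-146/second 3.
Fill SKU-127 first block (50 at 25) ; 110 left.
SKU-146/first (16): +35 ; 75 left.
Fill SKU-152 first block (45 at 15) ; 30 left.
Fill SKU-152 second block (10 at 13) ; 20 left.
SKU-137 first at 11: only 20 left, fill 20.
Total = 25×50 + 16×35 + 15×45 + 13×10 + 11×20 = 2835.

2835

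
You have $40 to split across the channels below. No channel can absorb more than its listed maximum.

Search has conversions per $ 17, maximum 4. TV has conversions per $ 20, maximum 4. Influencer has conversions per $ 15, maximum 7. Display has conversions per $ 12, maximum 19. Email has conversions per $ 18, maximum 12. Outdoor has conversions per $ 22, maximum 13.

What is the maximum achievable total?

755

Rank by conversions per $: Outdoor 22 > TV 20 > Email 18 > Search 17 > Influencer 15 > Display 12.
Outdoor takes 13 to reach its cap of 13 ; 27 left.
TV takes 4 to reach its cap of 4 ; 23 left.
Email: +12 to 12 (cap) ; 11 left.
Search takes 4 to reach its cap of 4 ; 7 left.
Give Influencer 7 to hit its cap of 7 ; 0 left.
Total = 17×4 + 20×4 + 15×7 + 18×12 + 22×13 = 755.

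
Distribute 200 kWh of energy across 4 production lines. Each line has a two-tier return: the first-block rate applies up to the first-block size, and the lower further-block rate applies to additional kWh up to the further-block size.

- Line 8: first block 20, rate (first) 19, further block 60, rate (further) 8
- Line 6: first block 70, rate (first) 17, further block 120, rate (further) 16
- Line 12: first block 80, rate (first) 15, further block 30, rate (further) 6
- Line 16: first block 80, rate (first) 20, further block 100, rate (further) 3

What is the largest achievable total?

Order all 8 blocks by rate: Line 16/tier1 20 > Line 8/tier1 19 > Line 6/tier1 17 > Line 6/tier2 16 > Line 12/tier1 15 > Line 8/tier2 8 > Line 12/tier2 6 > Line 16/tier2 3.
Line 16 tier1 at 20: fill all 80 — 120 left.
Line 8 tier1 at 19: fill all 20 — 100 left.
Fill Line 6 tier1 block (70 at 17) — 30 left.
Line 6/tier2: +30 of 120 at 16; pool empty.
Total = 20×80 + 19×20 + 17×70 + 16×30 = 3650.

3650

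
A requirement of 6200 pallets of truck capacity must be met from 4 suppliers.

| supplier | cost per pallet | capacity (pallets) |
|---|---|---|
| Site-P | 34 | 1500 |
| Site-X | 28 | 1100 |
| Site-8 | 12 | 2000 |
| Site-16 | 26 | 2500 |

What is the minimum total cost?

140200

Use suppliers in increasing cost order.
Site-8 at 12: take all 2000 pallets → 4200 still needed.
Site-16 at 26: take all 2500 pallets → 1700 still needed.
Take 1100 from Site-X at 28 → need 600 more.
Site-P at 34: take 600 of its 1500 → requirement met.
Cost = 2000×12 + 2500×26 + 1100×28 + 600×34 = 140200.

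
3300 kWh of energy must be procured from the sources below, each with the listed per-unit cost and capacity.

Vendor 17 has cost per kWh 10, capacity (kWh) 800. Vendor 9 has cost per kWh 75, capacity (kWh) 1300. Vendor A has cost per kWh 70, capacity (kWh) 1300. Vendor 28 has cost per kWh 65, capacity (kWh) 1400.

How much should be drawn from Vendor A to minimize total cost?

Use sources in increasing cost order.
Vendor 17 (10): use full 800 ; 2500 kWh to go.
Vendor 28 (65): use full 1400 ; 1100 kWh to go.
Take 1100 from Vendor A at 70 to finish.
Vendor 9: unused.

1100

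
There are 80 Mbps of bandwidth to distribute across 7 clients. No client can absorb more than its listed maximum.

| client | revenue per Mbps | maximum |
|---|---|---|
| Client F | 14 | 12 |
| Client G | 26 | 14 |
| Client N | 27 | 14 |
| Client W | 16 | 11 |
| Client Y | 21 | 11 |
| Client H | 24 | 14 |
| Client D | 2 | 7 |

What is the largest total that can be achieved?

Order the clients by revenue per Mbps: Client N 27 > Client G 26 > Client H 24 > Client Y 21 > Client W 16 > Client F 14 > Client D 2.
Client N: +14 to 14 (cap) → 66 left.
Client G: +14 to 14 (cap) → 52 left.
Client H takes 14 to reach its cap of 14 → 38 left.
Client Y takes 11 to reach its cap of 11 → 27 left.
Give Client W 11 to hit its cap of 11 → 16 left.
Client F takes 12 to reach its cap of 12 → 4 left.
Only 4 left; Client D takes them to reach 4.
Total = 14×12 + 26×14 + 27×14 + 16×11 + 21×11 + 24×14 + 2×4 = 1661.

1661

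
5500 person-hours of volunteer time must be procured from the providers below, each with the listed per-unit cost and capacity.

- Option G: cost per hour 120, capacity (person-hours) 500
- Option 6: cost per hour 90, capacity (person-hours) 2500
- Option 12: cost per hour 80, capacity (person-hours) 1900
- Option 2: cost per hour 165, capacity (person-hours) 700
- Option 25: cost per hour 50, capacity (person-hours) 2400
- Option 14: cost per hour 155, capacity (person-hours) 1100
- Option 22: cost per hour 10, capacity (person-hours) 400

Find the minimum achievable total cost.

348000

Use providers in increasing cost order.
Option 22 (10): use full 400 → 5100 person-hours to go.
Option 25 (50): use full 2400 → 2700 person-hours to go.
Option 12 at 80: take all 1900 person-hours → 800 still needed.
Take 800 from Option 6 at 90 to finish.
Option G, Option 14, Option 2: unused.
Cost = 400×10 + 2400×50 + 1900×80 + 800×90 = 348000.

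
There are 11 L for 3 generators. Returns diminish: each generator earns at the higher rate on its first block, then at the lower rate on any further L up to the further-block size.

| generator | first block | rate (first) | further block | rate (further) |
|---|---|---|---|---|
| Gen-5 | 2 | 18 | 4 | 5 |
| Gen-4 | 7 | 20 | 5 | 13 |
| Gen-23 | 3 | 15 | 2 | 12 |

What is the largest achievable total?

206

Rank every tier by rate: Gen-4/first 20 > Gen-5/first 18 > Gen-23/first 15 > Gen-4/second 13 > Gen-23/second 12 > Gen-5/second 5.
Gen-4 first at 20: fill all 7 — 4 left.
Fill Gen-5 first block (2 at 18) — 2 left.
Gen-23/first: +2 of 3 at 15; pool empty.
Total = 20×7 + 18×2 + 15×2 = 206.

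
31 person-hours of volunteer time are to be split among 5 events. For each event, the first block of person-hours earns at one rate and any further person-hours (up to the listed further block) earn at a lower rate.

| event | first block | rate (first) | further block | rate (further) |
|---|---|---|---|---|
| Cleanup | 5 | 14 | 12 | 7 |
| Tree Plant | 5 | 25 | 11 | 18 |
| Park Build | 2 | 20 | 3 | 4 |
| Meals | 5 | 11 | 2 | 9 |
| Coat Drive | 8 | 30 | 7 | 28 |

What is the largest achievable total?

763

Treat each block as its own option and order by rate: Coat Drive/T1 30 > Coat Drive/T2 28 > Tree Plant/T1 25 > Park Build/T1 20 > Tree Plant/T2 18 > Cleanup/T1 14 > Meals/T1 11 > Meals/T2 9 > Cleanup/T2 7 > Park Build/T2 4.
Coat Drive T1 at 30: fill all 8 ; 23 left.
Fill Coat Drive T2 block (7 at 28) ; 16 left.
Tree Plant/T1 (25): +5 ; 11 left.
Park Build T1 at 20: fill all 2 ; 9 left.
Tree Plant T2 at 18: only 9 left, fill 9.
Total = 30×8 + 28×7 + 25×5 + 20×2 + 18×9 = 763.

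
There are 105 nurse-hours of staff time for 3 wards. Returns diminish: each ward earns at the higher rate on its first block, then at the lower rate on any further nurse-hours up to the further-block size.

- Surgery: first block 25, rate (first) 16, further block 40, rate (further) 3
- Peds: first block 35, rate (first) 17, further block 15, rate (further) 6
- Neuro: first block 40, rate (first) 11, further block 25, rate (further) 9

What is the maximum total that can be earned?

Treat each block as its own option and order by rate: Peds/first 17 > Surgery/first 16 > Neuro/first 11 > Neuro/second 9 > Peds/second 6 > Surgery/second 3.
Peds first at 17: fill all 35 → 70 left.
Surgery first at 16: fill all 25 → 45 left.
Neuro/first (11): +40 → 5 left.
Neuro/second: +5 of 25 at 9; pool empty.
Total = 17×35 + 16×25 + 11×40 + 9×5 = 1480.

1480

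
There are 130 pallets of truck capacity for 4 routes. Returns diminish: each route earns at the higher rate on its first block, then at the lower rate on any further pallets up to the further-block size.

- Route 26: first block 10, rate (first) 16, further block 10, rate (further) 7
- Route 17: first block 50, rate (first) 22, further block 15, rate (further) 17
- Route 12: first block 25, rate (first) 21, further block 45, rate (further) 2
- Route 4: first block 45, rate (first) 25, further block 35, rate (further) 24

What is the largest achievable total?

Treat each block as its own option and order by rate: Route 4/T1 25 > Route 4/T2 24 > Route 17/T1 22 > Route 12/T1 21 > Route 17/T2 17 > Route 26/T1 16 > Route 26/T2 7 > Route 12/T2 2.
Route 4 T1 at 25: fill all 45 → 85 left.
Fill Route 4 T2 block (35 at 24) → 50 left.
Route 17 T1 at 22: fill all 50 → 0 left.
Total = 25×45 + 24×35 + 22×50 = 3065.

3065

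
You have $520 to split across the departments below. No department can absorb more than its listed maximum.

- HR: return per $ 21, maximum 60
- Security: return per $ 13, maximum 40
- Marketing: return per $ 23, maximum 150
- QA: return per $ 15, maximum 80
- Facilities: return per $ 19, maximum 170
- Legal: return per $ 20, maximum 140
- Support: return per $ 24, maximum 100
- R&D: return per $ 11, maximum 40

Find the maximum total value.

Highest return per $ first: Support 24 > Marketing 23 > HR 21 > Legal 20 > Facilities 19 > QA 15 > Security 13 > R&D 11.
Support takes 100 to reach its cap of 100 → 420 left.
Marketing: +150 to 150 (cap) → 270 left.
Give HR 60 to hit its cap of 60 → 210 left.
Give Legal 140 to hit its cap of 140 → 70 left.
Only 70 left; Facilities takes them to reach 70.
Total = 21×60 + 23×150 + 19×70 + 20×140 + 24×100 = 11240.

11240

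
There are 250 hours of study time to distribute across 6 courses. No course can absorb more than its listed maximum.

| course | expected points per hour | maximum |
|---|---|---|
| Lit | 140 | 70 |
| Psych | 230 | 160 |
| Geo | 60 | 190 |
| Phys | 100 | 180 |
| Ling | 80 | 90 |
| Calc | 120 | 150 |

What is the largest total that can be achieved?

49000

Order the courses by expected points per hour: Psych 230 > Lit 140 > Calc 120 > Phys 100 > Ling 80 > Geo 60.
Psych takes 160 to reach its cap of 160 — 90 left.
Lit takes 70 to reach its cap of 70 — 20 left.
Only 20 left; Calc takes them to reach 20.
Total = 140×70 + 230×160 + 120×20 = 49000.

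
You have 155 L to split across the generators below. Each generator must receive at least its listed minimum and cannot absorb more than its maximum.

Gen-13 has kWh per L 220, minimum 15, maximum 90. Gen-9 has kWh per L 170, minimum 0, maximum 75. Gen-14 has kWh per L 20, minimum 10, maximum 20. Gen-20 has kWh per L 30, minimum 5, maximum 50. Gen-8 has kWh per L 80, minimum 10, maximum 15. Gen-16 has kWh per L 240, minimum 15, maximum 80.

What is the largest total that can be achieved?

31350

Meeting every minimum uses 15+0+10+5+10+15 = 55 L, leaving 100.
Rank by kWh per L: Gen-16 240 > Gen-13 220 > Gen-9 170 > Gen-8 80 > Gen-20 30 > Gen-14 20.
Gen-16 takes 65 more to reach its cap of 80 → 35 left.
Gen-13: +35 (room for 75) → 50. Pool exhausted.
Total = 220×50 + 20×10 + 30×5 + 80×10 + 240×80 = 31350.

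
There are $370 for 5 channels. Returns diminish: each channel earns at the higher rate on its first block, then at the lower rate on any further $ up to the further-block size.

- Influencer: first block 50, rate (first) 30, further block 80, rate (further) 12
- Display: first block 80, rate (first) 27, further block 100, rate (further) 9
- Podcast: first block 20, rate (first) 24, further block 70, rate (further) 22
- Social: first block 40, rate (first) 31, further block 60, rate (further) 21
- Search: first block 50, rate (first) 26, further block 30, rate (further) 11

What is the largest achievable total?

Treat each block as its own option and order by rate: Social/tier1 31 > Influencer/tier1 30 > Display/tier1 27 > Search/tier1 26 > Podcast/tier1 24 > Podcast/tier2 22 > Social/tier2 21 > Influencer/tier2 12 > Search/tier2 11 > Display/tier2 9.
Social tier1 at 31: fill all 40 → 330 left.
Fill Influencer tier1 block (50 at 30) → 280 left.
Fill Display tier1 block (80 at 27) → 200 left.
Fill Search tier1 block (50 at 26) → 150 left.
Podcast tier1 at 24: fill all 20 → 130 left.
Podcast tier2 at 22: fill all 70 → 60 left.
Social/tier2 (21): +60 → 0 left.
Total = 31×40 + 30×50 + 27×80 + 26×50 + 24×20 + 22×70 + 21×60 = 9480.

9480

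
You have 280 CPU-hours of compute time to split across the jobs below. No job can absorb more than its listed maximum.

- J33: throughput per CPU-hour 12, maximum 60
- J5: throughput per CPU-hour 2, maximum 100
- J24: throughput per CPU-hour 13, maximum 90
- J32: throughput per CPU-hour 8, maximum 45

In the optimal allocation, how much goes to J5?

Order the jobs by throughput per CPU-hour: J24 13 > J33 12 > J32 8 > J5 2.
J24 takes 90 to reach its cap of 90 → 190 left.
J33 takes 60 to reach its cap of 60 → 130 left.
J32 takes 45 to reach its cap of 45 → 85 left.
J5: +85 (room for 100) → 85. Pool exhausted.

85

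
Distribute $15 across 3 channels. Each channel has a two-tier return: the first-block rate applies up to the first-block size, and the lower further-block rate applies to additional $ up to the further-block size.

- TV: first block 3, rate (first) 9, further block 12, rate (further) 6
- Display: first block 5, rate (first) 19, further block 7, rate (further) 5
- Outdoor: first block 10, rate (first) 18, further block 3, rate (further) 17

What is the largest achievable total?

Order all 6 blocks by rate: Display/T1 19 > Outdoor/T1 18 > Outdoor/T2 17 > TV/T1 9 > TV/T2 6 > Display/T2 5.
Display/T1 (19): +5 ; 10 left.
Outdoor T1 at 18: fill all 10 ; 0 left.
Total = 19×5 + 18×10 = 275.

275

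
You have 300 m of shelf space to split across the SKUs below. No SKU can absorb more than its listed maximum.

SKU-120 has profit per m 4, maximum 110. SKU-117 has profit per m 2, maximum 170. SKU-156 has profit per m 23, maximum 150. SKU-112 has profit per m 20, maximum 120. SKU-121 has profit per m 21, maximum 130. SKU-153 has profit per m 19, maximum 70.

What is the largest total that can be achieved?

Highest profit per m first: SKU-156 23 > SKU-121 21 > SKU-112 20 > SKU-153 19 > SKU-120 4 > SKU-117 2.
SKU-156: +150 to 150 (cap) ; 150 left.
Give SKU-121 130 to hit its cap of 130 ; 20 left.
SKU-112: +20 (room for 120) → 20. Pool exhausted.
Total = 23×150 + 20×20 + 21×130 = 6580.

6580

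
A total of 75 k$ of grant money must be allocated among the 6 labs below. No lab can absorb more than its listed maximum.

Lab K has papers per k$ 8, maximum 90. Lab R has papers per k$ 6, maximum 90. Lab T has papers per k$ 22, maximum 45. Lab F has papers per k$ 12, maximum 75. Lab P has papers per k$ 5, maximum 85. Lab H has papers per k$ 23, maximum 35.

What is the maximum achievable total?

1685

Rank by papers per k$: Lab H 23 > Lab T 22 > Lab F 12 > Lab K 8 > Lab R 6 > Lab P 5.
Give Lab H 35 to hit its cap of 35 ; 40 left.
Lab T: +40 (room for 45) → 40. Pool exhausted.
Total = 22×40 + 23×35 = 1685.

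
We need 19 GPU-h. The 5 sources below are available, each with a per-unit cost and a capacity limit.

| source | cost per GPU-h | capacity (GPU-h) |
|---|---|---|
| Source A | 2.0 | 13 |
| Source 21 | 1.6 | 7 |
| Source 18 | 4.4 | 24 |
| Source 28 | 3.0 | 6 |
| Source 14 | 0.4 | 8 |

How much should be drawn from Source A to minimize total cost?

Fill from the cheapest source first.
Take 8 from Source 14 at 0.4 ; need 11 more.
Take 7 from Source 21 at 1.6 ; need 4 more.
Take 4 from Source A at 2.0 to finish.
Source 28, Source 18: unused.

4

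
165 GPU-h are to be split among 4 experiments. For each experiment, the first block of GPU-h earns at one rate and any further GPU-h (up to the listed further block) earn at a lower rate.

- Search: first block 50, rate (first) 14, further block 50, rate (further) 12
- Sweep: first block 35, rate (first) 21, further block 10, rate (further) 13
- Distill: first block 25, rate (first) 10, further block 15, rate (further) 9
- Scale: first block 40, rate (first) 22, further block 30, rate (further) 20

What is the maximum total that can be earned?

3045

Order all 8 blocks by rate: Scale/T1 22 > Sweep/T1 21 > Scale/T2 20 > Search/T1 14 > Sweep/T2 13 > Search/T2 12 > Distill/T1 10 > Distill/T2 9.
Scale/T1 (22): +40 — 125 left.
Fill Sweep T1 block (35 at 21) — 90 left.
Fill Scale T2 block (30 at 20) — 60 left.
Fill Search T1 block (50 at 14) — 10 left.
Sweep/T2 (13): +10 — 0 left.
Total = 22×40 + 21×35 + 20×30 + 14×50 + 13×10 = 3045.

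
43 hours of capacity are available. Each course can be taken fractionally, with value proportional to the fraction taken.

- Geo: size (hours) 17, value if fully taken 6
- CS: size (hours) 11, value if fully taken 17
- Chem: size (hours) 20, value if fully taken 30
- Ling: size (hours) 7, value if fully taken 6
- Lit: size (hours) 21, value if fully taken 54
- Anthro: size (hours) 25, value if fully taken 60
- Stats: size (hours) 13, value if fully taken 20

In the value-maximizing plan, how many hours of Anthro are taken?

Best value per unit of size first: Lit 54/21≈2.57, Anthro 60/25≈2.4, CS 17/11≈1.55, Stats 20/13≈1.54, Chem 30/20≈1.5, Ling 6/7≈0.857, Geo 6/17≈0.353.
Lit: take in full, 21 hours for value 54 ; 22 left.
22 hours left: a 22/25 share of Anthro gives 60×22/25 = 52.8.

22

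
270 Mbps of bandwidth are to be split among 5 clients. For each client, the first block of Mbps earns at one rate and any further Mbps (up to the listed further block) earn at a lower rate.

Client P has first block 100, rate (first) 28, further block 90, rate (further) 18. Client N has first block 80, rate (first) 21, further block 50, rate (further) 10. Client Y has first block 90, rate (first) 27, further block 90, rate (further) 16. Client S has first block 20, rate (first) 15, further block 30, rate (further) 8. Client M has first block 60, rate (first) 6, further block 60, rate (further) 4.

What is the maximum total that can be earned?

Order all 10 blocks by rate: Client P/T1 28 > Client Y/T1 27 > Client N/T1 21 > Client P/T2 18 > Client Y/T2 16 > Client S/T1 15 > Client N/T2 10 > Client S/T2 8 > Client M/T1 6 > Client M/T2 4.
Client P T1 at 28: fill all 100 → 170 left.
Client Y/T1 (27): +90 → 80 left.
Client N T1 at 21: fill all 80 → 0 left.
Total = 28×100 + 27×90 + 21×80 = 6910.

6910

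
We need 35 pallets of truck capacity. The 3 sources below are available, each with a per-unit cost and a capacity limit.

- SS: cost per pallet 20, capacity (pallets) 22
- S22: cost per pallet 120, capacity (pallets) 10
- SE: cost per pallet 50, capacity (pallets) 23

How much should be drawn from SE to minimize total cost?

Cheapest first:
SS at 20: take all 22 pallets ; 13 still needed.
SE at 50: take 13 of its 23 ; requirement met.
S22: unused.

13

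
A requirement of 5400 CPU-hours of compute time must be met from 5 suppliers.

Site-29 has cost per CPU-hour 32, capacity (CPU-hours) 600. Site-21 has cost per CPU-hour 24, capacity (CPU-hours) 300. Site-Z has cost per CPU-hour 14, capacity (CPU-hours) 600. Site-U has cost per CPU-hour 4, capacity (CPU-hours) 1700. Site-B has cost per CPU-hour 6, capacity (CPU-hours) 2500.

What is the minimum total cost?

47000

Use suppliers in increasing cost order.
Site-U (4): use full 1700 → 3700 CPU-hours to go.
Take 2500 from Site-B at 6 → need 1200 more.
Site-Z (14): use full 600 → 600 CPU-hours to go.
Take 300 from Site-21 at 24 → need 300 more.
Take 300 from Site-29 at 32 to finish.
Cost = 1700×4 + 2500×6 + 600×14 + 300×24 + 300×32 = 47000.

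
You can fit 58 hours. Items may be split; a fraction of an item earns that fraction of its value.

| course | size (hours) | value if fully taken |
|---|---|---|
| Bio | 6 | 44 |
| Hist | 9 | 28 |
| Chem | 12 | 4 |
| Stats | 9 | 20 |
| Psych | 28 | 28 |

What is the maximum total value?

122

Best value per unit of size first: Bio 44/6≈7.33, Hist 28/9≈3.11, Stats 20/9≈2.22, Psych 28/28≈1, Chem 4/12≈0.333.
All 6 hours of Bio fit (value 44) — 52 remain.
Take all of Hist (9 hours, value 28) — 43 hours left.
Stats: take in full, 9 hours for value 20 — 34 left.
Psych: take in full, 28 hours for value 28 — 6 left.
6 hours left: a 6/12 share of Chem gives 4×6/12 = 2.
Total value = 122.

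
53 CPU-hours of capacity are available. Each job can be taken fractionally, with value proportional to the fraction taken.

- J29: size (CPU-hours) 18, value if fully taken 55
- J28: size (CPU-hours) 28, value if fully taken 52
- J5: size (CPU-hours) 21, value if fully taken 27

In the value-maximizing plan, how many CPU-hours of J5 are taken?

Rank by value-to-size ratio: J29 55/18≈3.06, J28 52/28≈1.86, J5 27/21≈1.29.
All 18 CPU-hours of J29 fit (value 55) → 35 remain.
J28: take in full, 28 CPU-hours for value 52 → 7 left.
Fill the last 7 CPU-hours with part of J5: 7/21 of it earns 9.

7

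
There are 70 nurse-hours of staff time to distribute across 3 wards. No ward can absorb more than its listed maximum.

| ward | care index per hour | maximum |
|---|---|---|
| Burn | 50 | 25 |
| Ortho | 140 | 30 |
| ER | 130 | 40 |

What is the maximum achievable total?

Order the wards by care index per hour: Ortho 140 > ER 130 > Burn 50.
Ortho takes 30 to reach its cap of 30 ; 40 left.
Give ER 40 to hit its cap of 40 ; 0 left.
Total = 140×30 + 130×40 = 9400.

9400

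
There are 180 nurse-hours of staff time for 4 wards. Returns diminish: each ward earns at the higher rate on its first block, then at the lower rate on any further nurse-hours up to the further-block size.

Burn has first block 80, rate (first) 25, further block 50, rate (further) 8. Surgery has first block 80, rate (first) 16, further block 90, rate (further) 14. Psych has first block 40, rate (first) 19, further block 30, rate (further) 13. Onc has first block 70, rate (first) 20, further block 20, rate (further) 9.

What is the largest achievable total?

Order all 8 blocks by rate: Burn/T1 25 > Onc/T1 20 > Psych/T1 19 > Surgery/T1 16 > Surgery/T2 14 > Psych/T2 13 > Onc/T2 9 > Burn/T2 8.
Burn/T1 (25): +80 — 100 left.
Fill Onc T1 block (70 at 20) — 30 left.
Psych/T1: +30 of 40 at 19; pool empty.
Total = 25×80 + 20×70 + 19×30 = 3970.

3970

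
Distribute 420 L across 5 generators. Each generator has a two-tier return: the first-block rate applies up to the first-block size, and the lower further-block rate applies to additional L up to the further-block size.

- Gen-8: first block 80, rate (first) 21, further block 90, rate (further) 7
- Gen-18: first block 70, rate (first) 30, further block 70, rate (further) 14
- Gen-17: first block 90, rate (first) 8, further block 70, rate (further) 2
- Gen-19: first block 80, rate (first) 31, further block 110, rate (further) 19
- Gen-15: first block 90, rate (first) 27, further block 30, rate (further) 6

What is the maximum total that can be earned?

Treat each block as its own option and order by rate: Gen-19/first 31 > Gen-18/first 30 > Gen-15/first 27 > Gen-8/first 21 > Gen-19/second 19 > Gen-18/second 14 > Gen-17/first 8 > Gen-8/second 7 > Gen-15/second 6 > Gen-17/second 2.
Gen-19 first at 31: fill all 80 → 340 left.
Fill Gen-18 first block (70 at 30) → 270 left.
Gen-15 first at 27: fill all 90 → 180 left.
Gen-8 first at 21: fill all 80 → 100 left.
100 remain; put them into Gen-19 second at 19.
Total = 31×80 + 30×70 + 27×90 + 21×80 + 19×100 = 10590.

10590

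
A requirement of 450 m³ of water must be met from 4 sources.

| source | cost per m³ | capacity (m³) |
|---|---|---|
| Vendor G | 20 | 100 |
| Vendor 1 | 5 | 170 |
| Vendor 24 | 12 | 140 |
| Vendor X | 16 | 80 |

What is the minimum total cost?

5010

Cheapest first:
Take 170 from Vendor 1 at 5 → need 280 more.
Vendor 24 at 12: take all 140 m³ → 140 still needed.
Vendor X at 16: take all 80 m³ → 60 still needed.
Vendor G (20): take the remaining 60 → done.
Cost = 170×5 + 140×12 + 80×16 + 60×20 = 5010.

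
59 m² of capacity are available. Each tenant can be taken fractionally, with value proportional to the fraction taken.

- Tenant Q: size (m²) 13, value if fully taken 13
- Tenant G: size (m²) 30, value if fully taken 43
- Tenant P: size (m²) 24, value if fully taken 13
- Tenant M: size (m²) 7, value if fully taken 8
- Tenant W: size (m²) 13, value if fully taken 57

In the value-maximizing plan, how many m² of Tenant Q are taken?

9

Sort by value density: Tenant W 57/13≈4.38, Tenant G 43/30≈1.43, Tenant M 8/7≈1.14, Tenant Q 13/13≈1, Tenant P 13/24≈0.542.
Take all of Tenant W (13 m², value 57) → 46 m² left.
All 30 m² of Tenant G fit (value 43) → 16 remain.
All 7 m² of Tenant M fit (value 8) → 9 remain.
9 m² left: a 9/13 share of Tenant Q gives 13×9/13 = 9.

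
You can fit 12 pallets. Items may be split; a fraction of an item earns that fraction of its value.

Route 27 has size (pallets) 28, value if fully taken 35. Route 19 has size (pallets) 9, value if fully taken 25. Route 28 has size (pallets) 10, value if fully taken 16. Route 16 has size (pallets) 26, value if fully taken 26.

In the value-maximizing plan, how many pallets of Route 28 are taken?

Sort by value density: Route 19 25/9≈2.78, Route 28 16/10≈1.6, Route 27 35/28≈1.25, Route 16 26/26≈1.
Route 19: take in full, 9 pallets for value 25 — 3 left.
Fill the last 3 pallets with part of Route 28: 3/10 of it earns 4.8.

3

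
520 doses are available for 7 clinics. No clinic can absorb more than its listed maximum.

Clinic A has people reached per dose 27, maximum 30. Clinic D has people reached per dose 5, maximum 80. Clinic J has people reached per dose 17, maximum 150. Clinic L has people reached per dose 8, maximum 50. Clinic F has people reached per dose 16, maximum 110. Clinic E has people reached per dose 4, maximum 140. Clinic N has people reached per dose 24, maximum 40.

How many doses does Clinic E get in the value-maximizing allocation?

Rank by people reached per dose: Clinic A 27 > Clinic N 24 > Clinic J 17 > Clinic F 16 > Clinic L 8 > Clinic D 5 > Clinic E 4.
Clinic A takes 30 to reach its cap of 30 — 490 left.
Give Clinic N 40 to hit its cap of 40 — 450 left.
Give Clinic J 150 to hit its cap of 150 — 300 left.
Give Clinic F 110 to hit its cap of 110 — 190 left.
Give Clinic L 50 to hit its cap of 50 — 140 left.
Give Clinic D 80 to hit its cap of 80 — 60 left.
Clinic E has room for 140 but only 60 remain, so it gets 60.

60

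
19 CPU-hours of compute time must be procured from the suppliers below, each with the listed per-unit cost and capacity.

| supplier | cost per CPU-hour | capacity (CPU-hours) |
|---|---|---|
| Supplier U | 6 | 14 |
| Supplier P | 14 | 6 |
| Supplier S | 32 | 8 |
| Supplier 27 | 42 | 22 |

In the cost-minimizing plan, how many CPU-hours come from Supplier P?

Use suppliers in increasing cost order.
Supplier U (6): use full 14 → 5 CPU-hours to go.
Take 5 from Supplier P at 14 to finish.
Supplier S, Supplier 27: unused.

5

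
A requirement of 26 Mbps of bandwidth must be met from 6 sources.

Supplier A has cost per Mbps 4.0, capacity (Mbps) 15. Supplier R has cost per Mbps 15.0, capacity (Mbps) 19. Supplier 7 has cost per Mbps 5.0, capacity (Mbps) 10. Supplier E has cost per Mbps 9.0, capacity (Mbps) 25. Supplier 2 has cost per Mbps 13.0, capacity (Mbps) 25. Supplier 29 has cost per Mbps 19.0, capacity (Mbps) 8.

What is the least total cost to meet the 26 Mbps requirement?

119

Cheapest first:
Supplier A at 4.0: take all 15 Mbps — 11 still needed.
Take 10 from Supplier 7 at 5.0 — need 1 more.
Supplier E (9.0): take the remaining 1 — done.
Supplier 2, Supplier R, Supplier 29: unused.
Cost = 15×4.0 + 10×5.0 + 1×9.0 = 119.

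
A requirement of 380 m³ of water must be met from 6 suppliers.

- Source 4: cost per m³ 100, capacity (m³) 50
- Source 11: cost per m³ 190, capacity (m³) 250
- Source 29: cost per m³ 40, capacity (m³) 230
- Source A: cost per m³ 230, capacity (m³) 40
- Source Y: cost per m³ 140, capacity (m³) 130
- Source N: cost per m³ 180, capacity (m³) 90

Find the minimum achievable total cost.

Cheapest first:
Take 230 from Source 29 at 40 → need 150 more.
Take 50 from Source 4 at 100 → need 100 more.
Source Y at 140: take 100 of its 130 → requirement met.
Source N, Source 11, Source A: unused.
Cost = 230×40 + 50×100 + 100×140 = 28200.

28200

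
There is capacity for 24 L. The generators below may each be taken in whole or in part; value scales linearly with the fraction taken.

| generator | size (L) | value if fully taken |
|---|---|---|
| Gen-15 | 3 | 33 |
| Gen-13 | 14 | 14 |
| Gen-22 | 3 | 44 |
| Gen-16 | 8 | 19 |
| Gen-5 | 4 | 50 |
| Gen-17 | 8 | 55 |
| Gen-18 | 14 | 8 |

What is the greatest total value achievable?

Best value per unit of size first: Gen-22 44/3≈14.7, Gen-5 50/4≈12.5, Gen-15 33/3≈11, Gen-17 55/8≈6.88, Gen-16 19/8≈2.38, Gen-13 14/14≈1, Gen-18 8/14≈0.571.
Take all of Gen-22 (3 L, value 44) ; 21 L left.
Gen-5: take in full, 4 L for value 50 ; 17 left.
All 3 L of Gen-15 fit (value 33) ; 14 remain.
All 8 L of Gen-17 fit (value 55) ; 6 remain.
6 L left: a 6/8 share of Gen-16 gives 19×6/8 = 14.25.
Total value = 196.25.

196.25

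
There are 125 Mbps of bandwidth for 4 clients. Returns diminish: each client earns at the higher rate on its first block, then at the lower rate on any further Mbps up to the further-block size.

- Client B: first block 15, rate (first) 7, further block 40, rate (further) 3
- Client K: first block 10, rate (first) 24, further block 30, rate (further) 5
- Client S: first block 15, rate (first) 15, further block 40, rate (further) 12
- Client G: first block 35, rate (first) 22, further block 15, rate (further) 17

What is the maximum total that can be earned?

2040

Treat each block as its own option and order by rate: Client K/tier1 24 > Client G/tier1 22 > Client G/tier2 17 > Client S/tier1 15 > Client S/tier2 12 > Client B/tier1 7 > Client K/tier2 5 > Client B/tier2 3.
Fill Client K tier1 block (10 at 24) → 115 left.
Fill Client G tier1 block (35 at 22) → 80 left.
Fill Client G tier2 block (15 at 17) → 65 left.
Fill Client S tier1 block (15 at 15) → 50 left.
Client S tier2 at 12: fill all 40 → 10 left.
Client B/tier1: +10 of 15 at 7; pool empty.
Total = 24×10 + 22×35 + 17×15 + 15×15 + 12×40 + 7×10 = 2040.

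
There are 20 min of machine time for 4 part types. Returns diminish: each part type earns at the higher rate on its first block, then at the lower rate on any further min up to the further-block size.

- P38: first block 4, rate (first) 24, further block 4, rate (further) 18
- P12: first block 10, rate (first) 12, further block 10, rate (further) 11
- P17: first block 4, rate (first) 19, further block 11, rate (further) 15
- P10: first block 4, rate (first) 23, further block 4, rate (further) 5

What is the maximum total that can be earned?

Order all 8 blocks by rate: P38/T1 24 > P10/T1 23 > P17/T1 19 > P38/T2 18 > P17/T2 15 > P12/T1 12 > P12/T2 11 > P10/T2 5.
P38/T1 (24): +4 — 16 left.
P10 T1 at 23: fill all 4 — 12 left.
P17/T1 (19): +4 — 8 left.
P38/T2 (18): +4 — 4 left.
P17 T2 at 15: only 4 left, fill 4.
Total = 24×4 + 23×4 + 19×4 + 18×4 + 15×4 = 396.

396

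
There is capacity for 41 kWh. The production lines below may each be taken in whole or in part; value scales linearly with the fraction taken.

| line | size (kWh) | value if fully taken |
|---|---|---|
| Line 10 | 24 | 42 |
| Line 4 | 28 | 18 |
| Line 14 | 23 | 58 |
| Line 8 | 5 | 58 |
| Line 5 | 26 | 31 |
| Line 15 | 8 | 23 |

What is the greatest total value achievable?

147.75

Sort by value density: Line 8 58/5≈11.6, Line 15 23/8≈2.88, Line 14 58/23≈2.52, Line 10 42/24≈1.75, Line 5 31/26≈1.19, Line 4 18/28≈0.643.
Line 8: take in full, 5 kWh for value 58 — 36 left.
Line 15: take in full, 8 kWh for value 23 — 28 left.
Take all of Line 14 (23 kWh, value 58) — 5 kWh left.
Fill the last 5 kWh with part of Line 10: 5/24 of it earns 8.75.
Total value = 147.75.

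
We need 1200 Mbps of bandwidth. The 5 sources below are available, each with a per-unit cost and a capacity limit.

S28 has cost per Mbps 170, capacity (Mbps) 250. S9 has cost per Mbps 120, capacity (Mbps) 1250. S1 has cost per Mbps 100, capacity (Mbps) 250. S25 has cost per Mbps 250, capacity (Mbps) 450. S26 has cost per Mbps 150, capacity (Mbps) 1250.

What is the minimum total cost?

Cheapest first:
S1 (100): use full 250 → 950 Mbps to go.
Take 950 from S9 at 120 to finish.
S26, S28, S25: unused.
Cost = 250×100 + 950×120 = 139000.

139000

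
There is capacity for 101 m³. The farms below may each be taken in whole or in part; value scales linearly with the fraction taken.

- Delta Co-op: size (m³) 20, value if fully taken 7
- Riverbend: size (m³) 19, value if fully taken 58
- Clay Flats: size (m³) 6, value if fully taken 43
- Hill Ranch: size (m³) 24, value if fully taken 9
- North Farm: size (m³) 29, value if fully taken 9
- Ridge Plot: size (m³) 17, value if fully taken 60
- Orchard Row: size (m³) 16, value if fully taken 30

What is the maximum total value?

Best value per unit of size first: Clay Flats 43/6≈7.17, Ridge Plot 60/17≈3.53, Riverbend 58/19≈3.05, Orchard Row 30/16≈1.88, Hill Ranch 9/24≈0.375, Delta Co-op 7/20≈0.35, North Farm 9/29≈0.31.
Clay Flats: take in full, 6 m³ for value 43 → 95 left.
Ridge Plot: take in full, 17 m³ for value 60 → 78 left.
Take all of Riverbend (19 m³, value 58) → 59 m³ left.
Orchard Row: take in full, 16 m³ for value 30 → 43 left.
Take all of Hill Ranch (24 m³, value 9) → 19 m³ left.
Only 19 m³ remain; take 19/20 of Delta Co-op for value 7×19/20 = 6.65.
Total value = 206.65.

206.65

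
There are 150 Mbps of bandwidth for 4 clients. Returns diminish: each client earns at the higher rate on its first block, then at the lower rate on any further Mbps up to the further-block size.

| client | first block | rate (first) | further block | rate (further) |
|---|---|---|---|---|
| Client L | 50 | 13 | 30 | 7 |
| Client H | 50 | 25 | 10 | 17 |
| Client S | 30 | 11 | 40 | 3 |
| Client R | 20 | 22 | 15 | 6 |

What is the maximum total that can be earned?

Order all 8 blocks by rate: Client H/tier1 25 > Client R/tier1 22 > Client H/tier2 17 > Client L/tier1 13 > Client S/tier1 11 > Client L/tier2 7 > Client R/tier2 6 > Client S/tier2 3.
Fill Client H tier1 block (50 at 25) → 100 left.
Client R tier1 at 22: fill all 20 → 80 left.
Fill Client H tier2 block (10 at 17) → 70 left.
Fill Client L tier1 block (50 at 13) → 20 left.
Client S/tier1: +20 of 30 at 11; pool empty.
Total = 25×50 + 22×20 + 17×10 + 13×50 + 11×20 = 2730.

2730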